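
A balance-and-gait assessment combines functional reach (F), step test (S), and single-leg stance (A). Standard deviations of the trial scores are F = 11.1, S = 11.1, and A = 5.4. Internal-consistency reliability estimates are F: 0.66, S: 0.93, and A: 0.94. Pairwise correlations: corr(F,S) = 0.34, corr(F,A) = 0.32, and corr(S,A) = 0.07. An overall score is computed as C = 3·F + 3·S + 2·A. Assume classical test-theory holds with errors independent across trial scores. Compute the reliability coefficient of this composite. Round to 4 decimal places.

0.8630

Var(C) = 3²·11.1² + 3²·11.1² + 2²·5.4² + 2·[9·11.1·11.1·0.34 + 6·11.1·5.4·0.32 + 6·11.1·5.4·0.07] = 2334.42 + 1034.56 = 3368.98.
Under uncorrelated errors the observed covariances equal the true-score covariances, so only the own-variance terms attenuate.
True-score variance = [3²·11.1²·0.66 + 3²·11.1²·0.93 + 2²·5.4²·0.94] + 1034.56 = 1872.78 + 1034.56 = 2907.34.
Reliability = 2907.34 / 3368.98 = 0.8630.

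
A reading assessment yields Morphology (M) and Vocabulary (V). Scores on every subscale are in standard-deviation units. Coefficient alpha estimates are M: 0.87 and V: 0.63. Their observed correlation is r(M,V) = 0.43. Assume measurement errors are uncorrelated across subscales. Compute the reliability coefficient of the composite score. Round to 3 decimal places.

Var(M+V) = 2 + 2·[0.43] = 2 + 0.86 = 2.86.
With uncorrelated errors the cross-covariances are all true-score covariance, so they carry over unchanged; only the diagonal terms shrink to ρᵢσᵢ².
True-score variance = [0.87 + 0.63] + 0.86 = 1.5 + 0.86 = 2.36.
Reliability = 2.36 / 2.86 = 0.825.

0.825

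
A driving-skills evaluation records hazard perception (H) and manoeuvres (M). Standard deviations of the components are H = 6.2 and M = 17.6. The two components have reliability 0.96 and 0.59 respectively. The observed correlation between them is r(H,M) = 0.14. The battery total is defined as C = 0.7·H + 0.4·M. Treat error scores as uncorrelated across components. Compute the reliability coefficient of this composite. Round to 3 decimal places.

0.726

Var(C) = 0.7²·6.2² + 0.4²·17.6² + 2·[0.28·6.2·17.6·0.14] = 68.3972 + 8.55501 = 76.9522.
Because errors are independent across components, Cov(Tᵢ,Tⱼ) = Cov(Xᵢ,Xⱼ); the off-diagonal part of the true-score variance is the same as above.
True-score variance = [0.7²·6.2²·0.96 + 0.4²·17.6²·0.59] + 8.55501 = 47.3235 + 8.55501 = 55.8785.
Reliability = 55.8785 / 76.9522 = 0.726.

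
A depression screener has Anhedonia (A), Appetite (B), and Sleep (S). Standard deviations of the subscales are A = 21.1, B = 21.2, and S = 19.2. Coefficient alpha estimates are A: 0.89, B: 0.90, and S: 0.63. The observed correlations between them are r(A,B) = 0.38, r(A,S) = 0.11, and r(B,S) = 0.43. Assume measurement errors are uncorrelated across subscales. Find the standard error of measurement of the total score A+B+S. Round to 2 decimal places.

Var(total) = 1263.29 + 779.144 = 2042.43.
True-score variance = 1032.98 + 779.144 = 1812.12, so reliability = 0.8872.
Error variance = 2042.43 − 1812.12 = 230.314; SEM = √230.314 = 15.18.

15.18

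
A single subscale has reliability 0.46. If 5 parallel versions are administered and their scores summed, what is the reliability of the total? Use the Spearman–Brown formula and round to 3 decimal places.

0.810

ρ_k = kρ / (1 + (k−1)ρ) = 5·0.46 / (1 + 4·0.46) = 2.300 / 2.840 = 0.810.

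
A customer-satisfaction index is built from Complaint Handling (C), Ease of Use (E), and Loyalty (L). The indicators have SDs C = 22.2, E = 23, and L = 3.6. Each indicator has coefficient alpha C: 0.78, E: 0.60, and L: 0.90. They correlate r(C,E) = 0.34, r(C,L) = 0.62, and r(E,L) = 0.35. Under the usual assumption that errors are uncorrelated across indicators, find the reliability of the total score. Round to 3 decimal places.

Var(C+E+L) = 22.2² + 23² + 3.6² + 2·[22.2·23·0.34 + 22.2·3.6·0.62 + 23·3.6·0.35] = 1034.8 + 504.269 = 1539.07.
With uncorrelated errors the cross-covariances are all true-score covariance, so they carry over unchanged; only the diagonal terms shrink to ρᵢσᵢ².
True-score variance = [22.2²·0.78 + 23²·0.60 + 3.6²·0.90] + 504.269 = 713.479 + 504.269 = 1217.75.
Reliability = 1217.75 / 1539.07 = 0.791.

0.791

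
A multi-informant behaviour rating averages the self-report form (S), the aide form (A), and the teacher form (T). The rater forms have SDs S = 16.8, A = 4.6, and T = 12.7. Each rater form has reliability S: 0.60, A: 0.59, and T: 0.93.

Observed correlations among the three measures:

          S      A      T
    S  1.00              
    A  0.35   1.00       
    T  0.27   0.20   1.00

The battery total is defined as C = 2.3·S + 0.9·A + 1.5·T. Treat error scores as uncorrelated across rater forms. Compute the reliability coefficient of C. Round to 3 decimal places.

0.739

Var(C) = 2.3²·16.8² + 0.9²·4.6² + 1.5²·12.7² + 2·[2.07·16.8·4.6·0.35 + 3.45·16.8·12.7·0.27 + 1.35·4.6·12.7·0.20] = 1873.09 + 541.015 = 2414.11.
With uncorrelated errors the cross-covariances are all true-score covariance, so they carry over unchanged; only the diagonal terms shrink to ρᵢσᵢ².
True-score variance = [2.3²·16.8²·0.60 + 0.9²·4.6²·0.59 + 1.5²·12.7²·0.93] + 541.015 = 1243.44 + 541.015 = 1784.46.
Reliability = 1784.46 / 2414.11 = 0.739.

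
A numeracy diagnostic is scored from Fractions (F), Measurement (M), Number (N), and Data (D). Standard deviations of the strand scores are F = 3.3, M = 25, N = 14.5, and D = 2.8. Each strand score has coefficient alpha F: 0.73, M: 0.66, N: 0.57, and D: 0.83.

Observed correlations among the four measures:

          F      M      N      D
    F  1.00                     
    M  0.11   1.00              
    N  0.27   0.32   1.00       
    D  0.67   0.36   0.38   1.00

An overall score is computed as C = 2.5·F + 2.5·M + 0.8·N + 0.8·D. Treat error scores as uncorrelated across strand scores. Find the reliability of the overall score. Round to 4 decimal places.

0.7125

Var(C) = 2.5²·3.3² + 2.5²·25² + 0.8²·14.5² + 0.8²·2.8² + 2·[6.25·3.3·25·0.11 + 2·3.3·14.5·0.27 + 2·3.3·2.8·0.67 + 2·25·14.5·0.32 + 2·25·2.8·0.36 + 0.64·14.5·2.8·0.38] = 4113.89 + 774.427 = 4888.32.
With uncorrelated errors the cross-covariances are all true-score covariance, so they carry over unchanged; only the diagonal terms shrink to ρᵢσᵢ².
True-score variance = [2.5²·3.3²·0.73 + 2.5²·25²·0.66 + 0.8²·14.5²·0.57 + 0.8²·2.8²·0.83] + 774.427 = 2708.67 + 774.427 = 3483.1.
Reliability = 3483.1 / 4888.32 = 0.7125.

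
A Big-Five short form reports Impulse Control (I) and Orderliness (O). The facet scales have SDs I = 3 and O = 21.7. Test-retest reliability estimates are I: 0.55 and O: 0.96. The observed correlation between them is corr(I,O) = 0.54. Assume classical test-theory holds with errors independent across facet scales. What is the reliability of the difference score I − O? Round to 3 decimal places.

0.944

Var(I−O) = 3² + 21.7² − 2·3·21.7·0.54 = 479.89 − 70.308 = 409.582.
Because errors are independent across components, Cov(Tᵢ,Tⱼ) = Cov(Xᵢ,Xⱼ); the off-diagonal part of the true-score variance is the same as above.
True-score variance = [3²·0.55 + 21.7²·0.96] − 70.308 = 457.004 − 70.308 = 386.696.
Reliability = 386.696 / 409.582 = 0.944.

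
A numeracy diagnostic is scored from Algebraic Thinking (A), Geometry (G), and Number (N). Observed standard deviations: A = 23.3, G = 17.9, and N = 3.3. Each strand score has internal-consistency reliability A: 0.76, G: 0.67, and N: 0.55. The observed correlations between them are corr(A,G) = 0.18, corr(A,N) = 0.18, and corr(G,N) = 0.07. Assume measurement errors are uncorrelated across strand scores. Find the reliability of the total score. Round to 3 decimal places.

0.773

Var(A+G+N) = 23.3² + 17.9² + 3.3² + 2·[23.3·17.9·0.18 + 23.3·3.3·0.18 + 17.9·3.3·0.07] = 874.19 + 186.095 = 1060.29.
Because errors are independent across components, Cov(Tᵢ,Tⱼ) = Cov(Xᵢ,Xⱼ); the off-diagonal part of the true-score variance is the same as above.
True-score variance = [23.3²·0.76 + 17.9²·0.67 + 3.3²·0.55] + 186.095 = 633.261 + 186.095 = 819.356.
Reliability = 819.356 / 1060.29 = 0.773.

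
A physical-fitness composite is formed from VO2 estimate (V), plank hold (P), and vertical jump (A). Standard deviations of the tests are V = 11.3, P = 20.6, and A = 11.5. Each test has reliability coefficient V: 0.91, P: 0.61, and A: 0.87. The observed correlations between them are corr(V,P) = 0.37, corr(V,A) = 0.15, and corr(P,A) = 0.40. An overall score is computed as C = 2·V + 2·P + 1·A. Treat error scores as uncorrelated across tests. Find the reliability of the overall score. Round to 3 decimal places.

Var(C) = 2²·11.3² + 2²·20.6² + 11.5² + 2·[4·11.3·20.6·0.37 + 2·11.3·11.5·0.15 + 2·20.6·11.5·0.40] = 2340.45 + 1146.04 = 3486.49.
With uncorrelated errors the cross-covariances are all true-score covariance, so they carry over unchanged; only the diagonal terms shrink to ρᵢσᵢ².
True-score variance = [2²·11.3²·0.91 + 2²·20.6²·0.61 + 11.5²·0.87] + 1146.04 = 1615.29 + 1146.04 = 2761.33.
Reliability = 2761.33 / 3486.49 = 0.792.

0.792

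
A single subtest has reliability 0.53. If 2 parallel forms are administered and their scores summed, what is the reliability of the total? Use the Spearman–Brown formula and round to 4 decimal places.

ρ_k = kρ / (1 + (k−1)ρ) = 2·0.53 / (1 + 1·0.53) = 1.060 / 1.530 = 0.6928.

0.6928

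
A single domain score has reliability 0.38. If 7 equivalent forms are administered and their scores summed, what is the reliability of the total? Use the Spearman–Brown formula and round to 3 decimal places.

ρ_k = kρ / (1 + (k−1)ρ) = 7·0.38 / (1 + 6·0.38) = 2.660 / 3.280 = 0.811.

0.811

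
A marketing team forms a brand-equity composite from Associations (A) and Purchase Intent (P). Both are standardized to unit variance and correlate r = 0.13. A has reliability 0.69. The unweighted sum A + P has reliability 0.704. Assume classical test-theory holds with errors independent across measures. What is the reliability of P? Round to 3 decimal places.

0.641

Var(A+P) = 2 + 2·0.13 = 2.260.
True-score variance = ρ_A + ρ_P + 2·0.13, so 0.704 = (0.69 + ρ_P + 0.26) / 2.260.
ρ_P = 0.704·2.260 − 0.69 − 0.26 = 0.641.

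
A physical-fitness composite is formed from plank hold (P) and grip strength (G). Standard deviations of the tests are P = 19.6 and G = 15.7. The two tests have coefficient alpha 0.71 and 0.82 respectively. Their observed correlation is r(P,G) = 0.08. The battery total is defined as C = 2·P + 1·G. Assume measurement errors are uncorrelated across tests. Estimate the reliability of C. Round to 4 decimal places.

0.7396

Var(C) = 2²·19.6² + 15.7² + 2·[2·19.6·15.7·0.08] = 1783.13 + 98.4704 = 1881.6.
Under uncorrelated errors the observed covariances equal the true-score covariances, so only the own-variance terms attenuate.
True-score variance = [2²·19.6²·0.71 + 15.7²·0.82] + 98.4704 = 1293.14 + 98.4704 = 1391.61.
Reliability = 1391.61 / 1881.6 = 0.7396.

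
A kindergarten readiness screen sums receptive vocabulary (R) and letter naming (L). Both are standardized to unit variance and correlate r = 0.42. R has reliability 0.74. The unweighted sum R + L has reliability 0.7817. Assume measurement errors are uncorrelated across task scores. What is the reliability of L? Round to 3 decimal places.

Var(R+L) = 2 + 2·0.42 = 2.840.
True-score variance = ρ_R + ρ_L + 2·0.42, so 0.7817 = (0.74 + ρ_L + 0.84) / 2.840.
ρ_L = 0.7817·2.840 − 0.74 − 0.84 = 0.640.

0.640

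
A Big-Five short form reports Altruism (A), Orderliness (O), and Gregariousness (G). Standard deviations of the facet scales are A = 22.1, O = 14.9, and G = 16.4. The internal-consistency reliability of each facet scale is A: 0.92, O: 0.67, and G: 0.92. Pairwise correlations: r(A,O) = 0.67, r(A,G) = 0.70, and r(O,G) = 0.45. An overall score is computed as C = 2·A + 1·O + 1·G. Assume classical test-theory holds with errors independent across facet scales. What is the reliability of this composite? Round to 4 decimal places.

0.9450

Var(C) = 2²·22.1² + 14.9² + 16.4² + 2·[2·22.1·14.9·0.67 + 2·22.1·16.4·0.70 + 14.9·16.4·0.45] = 2444.61 + 2117.25 = 4561.86.
Under uncorrelated errors the observed covariances equal the true-score covariances, so only the own-variance terms attenuate.
True-score variance = [2²·22.1²·0.92 + 14.9²·0.67 + 16.4²·0.92] + 2117.25 = 2193.54 + 2117.25 = 4310.79.
Reliability = 4310.79 / 4561.86 = 0.9450.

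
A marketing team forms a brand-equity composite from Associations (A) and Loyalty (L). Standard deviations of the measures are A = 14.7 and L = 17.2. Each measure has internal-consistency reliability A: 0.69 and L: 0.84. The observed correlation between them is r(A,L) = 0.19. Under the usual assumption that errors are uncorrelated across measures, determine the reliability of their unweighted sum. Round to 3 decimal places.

0.812

Var(A+L) = 14.7² + 17.2² + 2·[14.7·17.2·0.19] = 511.93 + 96.0792 = 608.009.
With uncorrelated errors the cross-covariances are all true-score covariance, so they carry over unchanged; only the diagonal terms shrink to ρᵢσᵢ².
True-score variance = [14.7²·0.69 + 17.2²·0.84] + 96.0792 = 397.608 + 96.0792 = 493.687.
Reliability = 493.687 / 608.009 = 0.812.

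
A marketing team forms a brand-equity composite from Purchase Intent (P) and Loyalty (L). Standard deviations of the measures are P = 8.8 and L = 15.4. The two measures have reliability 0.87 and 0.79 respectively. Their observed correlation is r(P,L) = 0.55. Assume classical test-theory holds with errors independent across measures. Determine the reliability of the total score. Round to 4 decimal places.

0.8709

Var(P+L) = 8.8² + 15.4² + 2·[8.8·15.4·0.55] = 314.6 + 149.072 = 463.672.
With uncorrelated errors the cross-covariances are all true-score covariance, so they carry over unchanged; only the diagonal terms shrink to ρᵢσᵢ².
True-score variance = [8.8²·0.87 + 15.4²·0.79] + 149.072 = 254.729 + 149.072 = 403.801.
Reliability = 403.801 / 463.672 = 0.8709.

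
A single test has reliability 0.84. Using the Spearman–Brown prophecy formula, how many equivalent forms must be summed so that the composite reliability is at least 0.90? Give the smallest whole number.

k ≥ ρ*(1−ρ₁)/(ρ₁(1−ρ*)) = 0.90·0.16 / (0.84·0.10) = 1.714.
Smallest integer k = 2.

2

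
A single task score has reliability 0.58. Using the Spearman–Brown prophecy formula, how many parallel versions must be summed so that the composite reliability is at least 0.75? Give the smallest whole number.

k ≥ ρ*(1−ρ₁)/(ρ₁(1−ρ*)) = 0.75·0.42 / (0.58·0.25) = 2.172.
Smallest integer k = 3.

3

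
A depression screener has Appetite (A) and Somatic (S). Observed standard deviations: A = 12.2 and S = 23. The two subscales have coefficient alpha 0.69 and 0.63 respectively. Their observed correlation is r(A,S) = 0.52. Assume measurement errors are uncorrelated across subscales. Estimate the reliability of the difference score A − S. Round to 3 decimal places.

0.373

Var(A−S) = 12.2² + 23² − 2·12.2·23·0.52 = 677.84 − 291.824 = 386.016.
With uncorrelated errors the cross-covariances are all true-score covariance, so they carry over unchanged; only the diagonal terms shrink to ρᵢσᵢ².
True-score variance = [12.2²·0.69 + 23²·0.63] − 291.824 = 435.97 − 291.824 = 144.146.
Reliability = 144.146 / 386.016 = 0.373.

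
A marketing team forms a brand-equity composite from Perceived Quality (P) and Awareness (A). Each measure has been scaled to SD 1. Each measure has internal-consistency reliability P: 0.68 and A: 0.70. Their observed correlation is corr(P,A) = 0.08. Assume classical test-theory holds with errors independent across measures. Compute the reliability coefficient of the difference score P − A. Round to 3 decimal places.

0.663

Var(P−A) = 1 + 1 − 2·0.08 = 2 − 0.16 = 1.84.
Because errors are independent across components, Cov(Tᵢ,Tⱼ) = Cov(Xᵢ,Xⱼ); the off-diagonal part of the true-score variance is the same as above.
True-score variance = [0.68 + 0.70] − 0.16 = 1.38 − 0.16 = 1.22.
Reliability = 1.22 / 1.84 = 0.663.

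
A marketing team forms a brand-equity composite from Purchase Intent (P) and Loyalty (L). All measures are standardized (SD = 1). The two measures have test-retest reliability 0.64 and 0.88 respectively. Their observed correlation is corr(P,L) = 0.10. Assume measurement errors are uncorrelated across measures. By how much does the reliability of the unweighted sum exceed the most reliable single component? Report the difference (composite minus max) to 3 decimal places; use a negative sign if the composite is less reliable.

-0.098

Var(sum) = 2 + 0.2 = 2.2; true-score variance = 1.52 + 0.2 = 1.72; composite reliability = 0.7818.
Max component reliability = 0.8800.
Difference = 0.7818 − 0.8800 = -0.098.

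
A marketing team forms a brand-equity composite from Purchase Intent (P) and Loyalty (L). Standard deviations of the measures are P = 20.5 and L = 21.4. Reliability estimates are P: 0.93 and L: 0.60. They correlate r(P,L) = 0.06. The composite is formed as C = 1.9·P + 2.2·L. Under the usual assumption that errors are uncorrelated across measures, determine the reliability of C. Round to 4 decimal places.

Var(C) = 1.9²·20.5² + 2.2²·21.4² + 2·[4.18·20.5·21.4·0.06] = 3733.63 + 220.052 = 3953.68.
Because errors are independent across components, Cov(Tᵢ,Tⱼ) = Cov(Xᵢ,Xⱼ); the off-diagonal part of the true-score variance is the same as above.
True-score variance = [1.9²·20.5²·0.93 + 2.2²·21.4²·0.60] + 220.052 = 2740.82 + 220.052 = 2960.87.
Reliability = 2960.87 / 3953.68 = 0.7489.

0.7489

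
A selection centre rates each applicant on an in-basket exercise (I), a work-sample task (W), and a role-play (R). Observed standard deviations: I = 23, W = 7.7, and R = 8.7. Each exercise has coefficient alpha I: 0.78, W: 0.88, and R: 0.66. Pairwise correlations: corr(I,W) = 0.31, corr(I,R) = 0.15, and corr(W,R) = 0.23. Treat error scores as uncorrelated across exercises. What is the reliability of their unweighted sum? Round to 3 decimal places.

Var(I+W+R) = 23² + 7.7² + 8.7² + 2·[23·7.7·0.31 + 23·8.7·0.15 + 7.7·8.7·0.23] = 663.98 + 200.647 = 864.627.
Because errors are independent across components, Cov(Tᵢ,Tⱼ) = Cov(Xᵢ,Xⱼ); the off-diagonal part of the true-score variance is the same as above.
True-score variance = [23²·0.78 + 7.7²·0.88 + 8.7²·0.66] + 200.647 = 514.751 + 200.647 = 715.398.
Reliability = 715.398 / 864.627 = 0.827.

0.827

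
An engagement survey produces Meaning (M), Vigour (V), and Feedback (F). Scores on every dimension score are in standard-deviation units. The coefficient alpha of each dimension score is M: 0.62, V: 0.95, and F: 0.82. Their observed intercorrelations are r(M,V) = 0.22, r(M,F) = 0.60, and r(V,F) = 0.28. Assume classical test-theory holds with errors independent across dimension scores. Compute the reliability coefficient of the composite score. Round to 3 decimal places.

0.883

Var(M+V+F) = 3 + 2·[0.22 + 0.60 + 0.28] = 3 + 2.2 = 5.2.
With uncorrelated errors the cross-covariances are all true-score covariance, so they carry over unchanged; only the diagonal terms shrink to ρᵢσᵢ².
True-score variance = [0.62 + 0.95 + 0.82] + 2.2 = 2.39 + 2.2 = 4.59.
Reliability = 4.59 / 5.2 = 0.883.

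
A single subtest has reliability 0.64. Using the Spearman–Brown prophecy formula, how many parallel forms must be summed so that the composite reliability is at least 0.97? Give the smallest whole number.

19

k ≥ ρ*(1−ρ₁)/(ρ₁(1−ρ*)) = 0.97·0.36 / (0.64·0.03) = 18.187.
Smallest integer k = 19.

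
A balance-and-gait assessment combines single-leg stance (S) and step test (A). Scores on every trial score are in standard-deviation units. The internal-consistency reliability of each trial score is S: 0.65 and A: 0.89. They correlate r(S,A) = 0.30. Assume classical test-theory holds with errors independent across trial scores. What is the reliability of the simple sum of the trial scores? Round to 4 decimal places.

Var(S+A) = 2 + 2·[0.30] = 2 + 0.6 = 2.6.
With uncorrelated errors the cross-covariances are all true-score covariance, so they carry over unchanged; only the diagonal terms shrink to ρᵢσᵢ².
True-score variance = [0.65 + 0.89] + 0.6 = 1.54 + 0.6 = 2.14.
Reliability = 2.14 / 2.6 = 0.8231.

0.8231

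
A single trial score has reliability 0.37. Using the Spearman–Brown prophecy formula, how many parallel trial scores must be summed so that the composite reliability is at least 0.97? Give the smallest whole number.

k ≥ ρ*(1−ρ₁)/(ρ₁(1−ρ*)) = 0.97·0.63 / (0.37·0.03) = 55.054.
Smallest integer k = 56.

56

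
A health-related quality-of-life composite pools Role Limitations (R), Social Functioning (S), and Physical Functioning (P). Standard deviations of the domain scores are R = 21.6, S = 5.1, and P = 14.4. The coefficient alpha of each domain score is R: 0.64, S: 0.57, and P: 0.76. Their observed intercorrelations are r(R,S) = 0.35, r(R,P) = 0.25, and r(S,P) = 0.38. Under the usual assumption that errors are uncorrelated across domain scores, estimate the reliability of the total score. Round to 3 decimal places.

0.768

Var(R+S+P) = 21.6² + 5.1² + 14.4² + 2·[21.6·5.1·0.35 + 21.6·14.4·0.25 + 5.1·14.4·0.38] = 699.93 + 288.446 = 988.376.
Under uncorrelated errors the observed covariances equal the true-score covariances, so only the own-variance terms attenuate.
True-score variance = [21.6²·0.64 + 5.1²·0.57 + 14.4²·0.76] + 288.446 = 471.018 + 288.446 = 759.464.
Reliability = 759.464 / 988.376 = 0.768.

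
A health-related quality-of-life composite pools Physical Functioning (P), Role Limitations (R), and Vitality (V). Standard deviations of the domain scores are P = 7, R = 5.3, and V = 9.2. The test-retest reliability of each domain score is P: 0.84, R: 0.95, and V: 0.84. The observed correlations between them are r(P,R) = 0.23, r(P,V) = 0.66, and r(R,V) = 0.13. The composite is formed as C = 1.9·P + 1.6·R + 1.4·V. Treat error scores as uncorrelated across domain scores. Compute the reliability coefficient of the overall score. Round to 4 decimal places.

0.9190

Var(C) = 1.9²·7² + 1.6²·5.3² + 1.4²·9.2² + 2·[3.04·7·5.3·0.23 + 2.66·7·9.2·0.66 + 2.24·5.3·9.2·0.13] = 414.695 + 306.4 = 721.095.
Because errors are independent across components, Cov(Tᵢ,Tⱼ) = Cov(Xᵢ,Xⱼ); the off-diagonal part of the true-score variance is the same as above.
True-score variance = [1.9²·7²·0.84 + 1.6²·5.3²·0.95 + 1.4²·9.2²·0.84] + 306.4 = 356.254 + 306.4 = 662.654.
Reliability = 662.654 / 721.095 = 0.9190.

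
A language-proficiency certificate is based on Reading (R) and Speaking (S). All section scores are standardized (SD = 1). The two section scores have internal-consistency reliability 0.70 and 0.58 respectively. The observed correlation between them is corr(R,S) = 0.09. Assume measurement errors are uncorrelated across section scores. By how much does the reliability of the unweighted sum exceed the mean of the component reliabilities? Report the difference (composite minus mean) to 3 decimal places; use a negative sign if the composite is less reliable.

0.030

Var(sum) = 2 + 0.18 = 2.18; true-score variance = 1.28 + 0.18 = 1.46; composite reliability = 0.6697.
Mean component reliability = 0.6400.
Difference = 0.6697 − 0.6400 = 0.030.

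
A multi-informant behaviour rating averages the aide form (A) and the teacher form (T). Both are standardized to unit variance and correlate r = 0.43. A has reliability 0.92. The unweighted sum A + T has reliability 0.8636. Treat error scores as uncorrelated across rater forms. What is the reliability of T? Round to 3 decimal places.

0.690

Var(A+T) = 2 + 2·0.43 = 2.860.
True-score variance = ρ_A + ρ_T + 2·0.43, so 0.8636 = (0.92 + ρ_T + 0.86) / 2.860.
ρ_T = 0.8636·2.860 − 0.92 − 0.86 = 0.690.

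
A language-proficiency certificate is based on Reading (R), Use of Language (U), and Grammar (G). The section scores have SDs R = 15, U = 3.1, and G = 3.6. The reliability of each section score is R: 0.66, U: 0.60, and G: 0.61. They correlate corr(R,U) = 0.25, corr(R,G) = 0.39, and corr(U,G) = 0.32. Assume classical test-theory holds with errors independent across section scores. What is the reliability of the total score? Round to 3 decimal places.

0.733

Var(R+U+G) = 15² + 3.1² + 3.6² + 2·[15·3.1·0.25 + 15·3.6·0.39 + 3.1·3.6·0.32] = 247.57 + 72.5124 = 320.082.
Under uncorrelated errors the observed covariances equal the true-score covariances, so only the own-variance terms attenuate.
True-score variance = [15²·0.66 + 3.1²·0.60 + 3.6²·0.61] + 72.5124 = 162.172 + 72.5124 = 234.684.
Reliability = 234.684 / 320.082 = 0.733.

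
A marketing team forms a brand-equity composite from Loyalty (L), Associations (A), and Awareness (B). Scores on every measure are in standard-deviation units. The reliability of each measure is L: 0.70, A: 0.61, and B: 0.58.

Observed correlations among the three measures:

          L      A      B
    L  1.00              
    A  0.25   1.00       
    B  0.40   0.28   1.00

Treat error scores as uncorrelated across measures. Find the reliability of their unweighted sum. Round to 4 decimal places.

Var(L+A+B) = 3 + 2·[0.25 + 0.40 + 0.28] = 3 + 1.86 = 4.86.
With uncorrelated errors the cross-covariances are all true-score covariance, so they carry over unchanged; only the diagonal terms shrink to ρᵢσᵢ².
True-score variance = [0.70 + 0.61 + 0.58] + 1.86 = 1.89 + 1.86 = 3.75.
Reliability = 3.75 / 4.86 = 0.7716.

0.7716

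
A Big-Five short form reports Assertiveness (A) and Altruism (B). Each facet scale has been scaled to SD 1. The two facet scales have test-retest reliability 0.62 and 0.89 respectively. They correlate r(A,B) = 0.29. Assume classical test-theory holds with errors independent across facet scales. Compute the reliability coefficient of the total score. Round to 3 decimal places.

Var(A+B) = 2 + 2·[0.29] = 2 + 0.58 = 2.58.
With uncorrelated errors the cross-covariances are all true-score covariance, so they carry over unchanged; only the diagonal terms shrink to ρᵢσᵢ².
True-score variance = [0.62 + 0.89] + 0.58 = 1.51 + 0.58 = 2.09.
Reliability = 2.09 / 2.58 = 0.810.

0.810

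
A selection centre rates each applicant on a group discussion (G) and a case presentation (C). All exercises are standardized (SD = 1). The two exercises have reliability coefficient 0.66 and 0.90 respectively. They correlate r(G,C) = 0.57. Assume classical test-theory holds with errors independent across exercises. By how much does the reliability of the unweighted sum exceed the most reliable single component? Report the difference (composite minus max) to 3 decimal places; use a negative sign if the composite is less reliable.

Var(sum) = 2 + 1.14 = 3.14; true-score variance = 1.56 + 1.14 = 2.7; composite reliability = 0.8599.
Max component reliability = 0.9000.
Difference = 0.8599 − 0.9000 = -0.040.

-0.040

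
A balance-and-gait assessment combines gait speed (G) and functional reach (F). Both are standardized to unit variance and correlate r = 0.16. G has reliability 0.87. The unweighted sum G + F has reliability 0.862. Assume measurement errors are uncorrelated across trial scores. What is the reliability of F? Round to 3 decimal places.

0.810

Var(G+F) = 2 + 2·0.16 = 2.320.
True-score variance = ρ_G + ρ_F + 2·0.16, so 0.862 = (0.87 + ρ_F + 0.32) / 2.320.
ρ_F = 0.862·2.320 − 0.87 − 0.32 = 0.810.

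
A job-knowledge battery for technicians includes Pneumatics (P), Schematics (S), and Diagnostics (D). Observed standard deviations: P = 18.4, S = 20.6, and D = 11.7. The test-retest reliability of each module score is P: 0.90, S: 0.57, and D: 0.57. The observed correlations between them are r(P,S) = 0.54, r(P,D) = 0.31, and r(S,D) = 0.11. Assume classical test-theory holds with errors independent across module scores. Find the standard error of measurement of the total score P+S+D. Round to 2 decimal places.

16.59

Var(total) = 899.81 + 595.861 = 1495.67.
True-score variance = 624.616 + 595.861 = 1220.48, so reliability = 0.8160.
Error variance = 1495.67 − 1220.48 = 275.194; SEM = √275.194 = 16.59.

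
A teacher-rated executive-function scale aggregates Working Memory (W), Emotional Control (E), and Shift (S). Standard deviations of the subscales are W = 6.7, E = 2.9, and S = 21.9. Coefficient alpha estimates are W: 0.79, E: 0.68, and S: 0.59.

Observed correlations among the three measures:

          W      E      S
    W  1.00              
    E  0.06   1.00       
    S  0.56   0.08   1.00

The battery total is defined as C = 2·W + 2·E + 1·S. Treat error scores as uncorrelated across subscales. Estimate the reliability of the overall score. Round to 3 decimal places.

0.767

Var(C) = 2²·6.7² + 2²·2.9² + 21.9² + 2·[4·6.7·2.9·0.06 + 2·6.7·21.9·0.56 + 2·2.9·21.9·0.08] = 692.81 + 358.325 = 1051.13.
Because errors are independent across components, Cov(Tᵢ,Tⱼ) = Cov(Xᵢ,Xⱼ); the off-diagonal part of the true-score variance is the same as above.
True-score variance = [2²·6.7²·0.79 + 2²·2.9²·0.68 + 21.9²·0.59] + 358.325 = 447.697 + 358.325 = 806.022.
Reliability = 806.022 / 1051.13 = 0.767.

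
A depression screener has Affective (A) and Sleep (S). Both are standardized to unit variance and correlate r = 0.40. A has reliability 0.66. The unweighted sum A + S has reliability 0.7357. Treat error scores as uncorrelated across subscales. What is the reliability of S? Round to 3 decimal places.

0.600

Var(A+S) = 2 + 2·0.40 = 2.800.
True-score variance = ρ_A + ρ_S + 2·0.40, so 0.7357 = (0.66 + ρ_S + 0.80) / 2.800.
ρ_S = 0.7357·2.800 − 0.66 − 0.80 = 0.600.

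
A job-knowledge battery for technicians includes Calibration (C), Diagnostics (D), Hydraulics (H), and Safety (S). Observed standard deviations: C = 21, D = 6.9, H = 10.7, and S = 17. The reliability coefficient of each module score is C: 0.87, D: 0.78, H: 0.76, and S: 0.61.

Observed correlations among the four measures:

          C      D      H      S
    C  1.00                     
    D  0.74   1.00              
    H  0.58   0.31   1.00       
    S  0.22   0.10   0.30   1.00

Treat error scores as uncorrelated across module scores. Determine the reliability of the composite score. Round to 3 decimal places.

Var(C+D+H+S) = 21² + 6.9² + 10.7² + 17² + 2·[21·6.9·0.74 + 21·10.7·0.58 + 21·17·0.22 + 6.9·10.7·0.31 + 6.9·17·0.10 + 10.7·17·0.30] = 892.1 + 810.559 = 1702.66.
Because errors are independent across components, Cov(Tᵢ,Tⱼ) = Cov(Xᵢ,Xⱼ); the off-diagonal part of the true-score variance is the same as above.
True-score variance = [21²·0.87 + 6.9²·0.78 + 10.7²·0.76 + 17²·0.61] + 810.559 = 684.108 + 810.559 = 1494.67.
Reliability = 1494.67 / 1702.66 = 0.878.

0.878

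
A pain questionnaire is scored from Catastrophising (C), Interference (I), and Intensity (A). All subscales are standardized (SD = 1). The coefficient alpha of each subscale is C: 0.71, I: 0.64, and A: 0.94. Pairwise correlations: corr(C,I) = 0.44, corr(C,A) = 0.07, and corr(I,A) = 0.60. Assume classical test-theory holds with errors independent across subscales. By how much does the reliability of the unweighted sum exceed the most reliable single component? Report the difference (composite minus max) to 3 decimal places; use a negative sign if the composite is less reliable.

-0.076

Var(sum) = 3 + 2.22 = 5.22; true-score variance = 2.29 + 2.22 = 4.51; composite reliability = 0.8640.
Max component reliability = 0.9400.
Difference = 0.8640 − 0.9400 = -0.076.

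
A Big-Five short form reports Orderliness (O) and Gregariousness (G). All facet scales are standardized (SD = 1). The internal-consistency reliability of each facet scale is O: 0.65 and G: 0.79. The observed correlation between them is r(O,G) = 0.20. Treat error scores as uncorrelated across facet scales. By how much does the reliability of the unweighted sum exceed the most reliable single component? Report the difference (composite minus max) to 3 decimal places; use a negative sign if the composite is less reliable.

-0.023

Var(sum) = 2 + 0.4 = 2.4; true-score variance = 1.44 + 0.4 = 1.84; composite reliability = 0.7667.
Max component reliability = 0.7900.
Difference = 0.7667 − 0.7900 = -0.023.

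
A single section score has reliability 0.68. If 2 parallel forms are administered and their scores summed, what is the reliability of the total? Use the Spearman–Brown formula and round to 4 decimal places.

0.8095

ρ_k = kρ / (1 + (k−1)ρ) = 2·0.68 / (1 + 1·0.68) = 1.360 / 1.680 = 0.8095.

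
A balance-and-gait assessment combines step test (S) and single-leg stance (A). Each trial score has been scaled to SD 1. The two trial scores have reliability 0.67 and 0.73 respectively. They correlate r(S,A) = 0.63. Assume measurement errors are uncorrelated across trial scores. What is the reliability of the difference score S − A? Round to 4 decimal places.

Var(S−A) = 1 + 1 − 2·0.63 = 2 − 1.26 = 0.74.
Because errors are independent across components, Cov(Tᵢ,Tⱼ) = Cov(Xᵢ,Xⱼ); the off-diagonal part of the true-score variance is the same as above.
True-score variance = [0.67 + 0.73] − 1.26 = 1.4 − 1.26 = 0.14.
Reliability = 0.14 / 0.74 = 0.1892.

0.1892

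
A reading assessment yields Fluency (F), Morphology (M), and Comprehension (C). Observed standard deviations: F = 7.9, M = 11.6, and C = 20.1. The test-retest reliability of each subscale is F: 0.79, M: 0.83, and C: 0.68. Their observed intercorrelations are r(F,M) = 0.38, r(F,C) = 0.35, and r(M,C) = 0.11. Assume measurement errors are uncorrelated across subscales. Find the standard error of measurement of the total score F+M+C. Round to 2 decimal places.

Var(total) = 600.98 + 232.095 = 833.075.
True-score variance = 435.716 + 232.095 = 667.81, so reliability = 0.8016.
Error variance = 833.075 − 667.81 = 165.264; SEM = √165.264 = 12.86.

12.86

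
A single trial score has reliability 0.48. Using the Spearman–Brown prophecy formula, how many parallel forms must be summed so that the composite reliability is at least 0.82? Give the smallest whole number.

5

k ≥ ρ*(1−ρ₁)/(ρ₁(1−ρ*)) = 0.82·0.52 / (0.48·0.18) = 4.935.
Smallest integer k = 5.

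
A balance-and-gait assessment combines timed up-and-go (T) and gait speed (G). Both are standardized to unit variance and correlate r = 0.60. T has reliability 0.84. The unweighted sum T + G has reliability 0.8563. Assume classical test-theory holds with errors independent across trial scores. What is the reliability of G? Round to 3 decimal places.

0.700

Var(T+G) = 2 + 2·0.60 = 3.200.
True-score variance = ρ_T + ρ_G + 2·0.60, so 0.8563 = (0.84 + ρ_G + 1.20) / 3.200.
ρ_G = 0.8563·3.200 − 0.84 − 1.20 = 0.700.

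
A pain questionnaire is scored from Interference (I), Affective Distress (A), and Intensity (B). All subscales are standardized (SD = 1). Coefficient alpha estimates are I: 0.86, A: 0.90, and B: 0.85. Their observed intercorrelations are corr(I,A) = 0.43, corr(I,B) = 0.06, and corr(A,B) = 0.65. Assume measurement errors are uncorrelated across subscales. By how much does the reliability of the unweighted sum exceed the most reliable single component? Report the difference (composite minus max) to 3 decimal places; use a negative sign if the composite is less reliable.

0.026

Var(sum) = 3 + 2.28 = 5.28; true-score variance = 2.61 + 2.28 = 4.89; composite reliability = 0.9261.
Max component reliability = 0.9000.
Difference = 0.9261 − 0.9000 = 0.026.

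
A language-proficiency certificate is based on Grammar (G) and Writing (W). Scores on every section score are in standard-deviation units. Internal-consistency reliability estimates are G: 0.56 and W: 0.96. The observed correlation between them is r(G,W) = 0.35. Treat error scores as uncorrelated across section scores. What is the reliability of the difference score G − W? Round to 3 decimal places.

Var(G−W) = 1 + 1 − 2·0.35 = 2 − 0.7 = 1.3.
With uncorrelated errors the cross-covariances are all true-score covariance, so they carry over unchanged; only the diagonal terms shrink to ρᵢσᵢ².
True-score variance = [0.56 + 0.96] − 0.7 = 1.52 − 0.7 = 0.82.
Reliability = 0.82 / 1.3 = 0.631.

0.631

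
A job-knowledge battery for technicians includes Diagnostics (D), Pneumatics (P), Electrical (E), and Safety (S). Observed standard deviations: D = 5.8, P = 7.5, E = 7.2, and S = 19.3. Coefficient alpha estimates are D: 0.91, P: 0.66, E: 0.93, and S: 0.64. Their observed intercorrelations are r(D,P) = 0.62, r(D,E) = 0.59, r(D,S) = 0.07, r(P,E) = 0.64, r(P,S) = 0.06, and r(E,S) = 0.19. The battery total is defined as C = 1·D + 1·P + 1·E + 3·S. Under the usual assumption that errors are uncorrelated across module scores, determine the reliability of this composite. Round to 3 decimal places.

Var(C) = 5.8² + 7.5² + 7.2² + 3²·19.3² + 2·[5.8·7.5·0.62 + 5.8·7.2·0.59 + 3·5.8·19.3·0.07 + 7.5·7.2·0.64 + 3·7.5·19.3·0.06 + 3·7.2·19.3·0.19] = 3494.14 + 429.876 = 3924.02.
Because errors are independent across components, Cov(Tᵢ,Tⱼ) = Cov(Xᵢ,Xⱼ); the off-diagonal part of the true-score variance is the same as above.
True-score variance = [5.8²·0.91 + 7.5²·0.66 + 7.2²·0.93 + 3²·19.3²·0.64] + 429.876 = 2261.49 + 429.876 = 2691.37.
Reliability = 2691.37 / 3924.02 = 0.686.

0.686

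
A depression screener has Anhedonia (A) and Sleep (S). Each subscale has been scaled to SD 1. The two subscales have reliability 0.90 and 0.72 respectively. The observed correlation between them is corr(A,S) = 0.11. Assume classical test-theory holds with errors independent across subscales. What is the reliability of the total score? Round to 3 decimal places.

Var(A+S) = 2 + 2·[0.11] = 2 + 0.22 = 2.22.
Because errors are independent across components, Cov(Tᵢ,Tⱼ) = Cov(Xᵢ,Xⱼ); the off-diagonal part of the true-score variance is the same as above.
True-score variance = [0.90 + 0.72] + 0.22 = 1.62 + 0.22 = 1.84.
Reliability = 1.84 / 2.22 = 0.829.

0.829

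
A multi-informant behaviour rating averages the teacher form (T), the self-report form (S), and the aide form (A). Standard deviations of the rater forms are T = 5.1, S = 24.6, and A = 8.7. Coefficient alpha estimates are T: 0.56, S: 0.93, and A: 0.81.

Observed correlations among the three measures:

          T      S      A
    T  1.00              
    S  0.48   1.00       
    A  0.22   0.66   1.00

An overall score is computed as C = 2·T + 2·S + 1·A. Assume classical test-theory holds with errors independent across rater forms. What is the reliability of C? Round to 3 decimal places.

0.938

Var(C) = 2²·5.1² + 2²·24.6² + 8.7² + 2·[4·5.1·24.6·0.48 + 2·5.1·8.7·0.22 + 2·24.6·8.7·0.66] = 2600.37 + 1085.82 = 3686.19.
With uncorrelated errors the cross-covariances are all true-score covariance, so they carry over unchanged; only the diagonal terms shrink to ρᵢσᵢ².
True-score variance = [2²·5.1²·0.56 + 2²·24.6²·0.93 + 8.7²·0.81] + 1085.82 = 2370.77 + 1085.82 = 3456.59.
Reliability = 3456.59 / 3686.19 = 0.938.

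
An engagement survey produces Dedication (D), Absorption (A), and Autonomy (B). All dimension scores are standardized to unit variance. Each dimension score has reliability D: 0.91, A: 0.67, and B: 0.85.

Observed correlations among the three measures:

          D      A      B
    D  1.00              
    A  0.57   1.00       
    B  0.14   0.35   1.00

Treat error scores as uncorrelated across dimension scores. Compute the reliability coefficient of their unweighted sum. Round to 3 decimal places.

0.889

Var(D+A+B) = 3 + 2·[0.57 + 0.14 + 0.35] = 3 + 2.12 = 5.12.
Under uncorrelated errors the observed covariances equal the true-score covariances, so only the own-variance terms attenuate.
True-score variance = [0.91 + 0.67 + 0.85] + 2.12 = 2.43 + 2.12 = 4.55.
Reliability = 4.55 / 5.12 = 0.889.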